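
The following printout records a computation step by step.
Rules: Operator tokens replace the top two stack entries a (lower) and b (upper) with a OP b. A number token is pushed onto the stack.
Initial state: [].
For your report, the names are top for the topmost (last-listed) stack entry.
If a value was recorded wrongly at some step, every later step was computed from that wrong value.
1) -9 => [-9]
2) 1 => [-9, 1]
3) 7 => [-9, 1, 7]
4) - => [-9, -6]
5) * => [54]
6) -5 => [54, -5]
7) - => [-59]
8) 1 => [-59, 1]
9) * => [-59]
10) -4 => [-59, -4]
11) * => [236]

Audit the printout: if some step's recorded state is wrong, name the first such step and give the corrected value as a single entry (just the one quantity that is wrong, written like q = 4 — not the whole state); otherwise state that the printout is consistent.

step 7, top = 59

Step 1: push -9: top = -9 — in agreement.
Step 2: push 1: top = 1 — checks out.
Step 3: push 7: top = 7 — consistent with the printout.
Step 4: 1 - 7 = -6 — verified.
Step 5: -9 * -6 = 54 — exactly as logged.
Step 6: push -5: top = -5 — in agreement.
Step 7: 54 - -5 = 59 — a discrepancy with the printout.
Step 7 is the first one off; corrected, top = 59.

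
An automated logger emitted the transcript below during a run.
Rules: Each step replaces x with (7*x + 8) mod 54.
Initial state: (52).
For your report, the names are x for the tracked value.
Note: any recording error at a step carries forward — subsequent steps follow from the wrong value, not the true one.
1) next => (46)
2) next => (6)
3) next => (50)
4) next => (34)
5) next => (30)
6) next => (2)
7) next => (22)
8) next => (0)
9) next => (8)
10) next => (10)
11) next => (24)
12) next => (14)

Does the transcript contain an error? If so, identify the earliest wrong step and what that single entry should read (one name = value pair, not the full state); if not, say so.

step 1, x = 48

Recomputing the run from the initial state:
step 1: x = 48
step 2: x = 20
step 3: x = 40
step 4: x = 18
step 5: x = 26
step 6: x = 28
step 7: x = 42
step 8: x = 32
step 9: x = 16
step 10: x = 12
step 11: x = 38
step 12: x = 4
The first disagreement with the transcript is at step 1, where the value should be x = 48.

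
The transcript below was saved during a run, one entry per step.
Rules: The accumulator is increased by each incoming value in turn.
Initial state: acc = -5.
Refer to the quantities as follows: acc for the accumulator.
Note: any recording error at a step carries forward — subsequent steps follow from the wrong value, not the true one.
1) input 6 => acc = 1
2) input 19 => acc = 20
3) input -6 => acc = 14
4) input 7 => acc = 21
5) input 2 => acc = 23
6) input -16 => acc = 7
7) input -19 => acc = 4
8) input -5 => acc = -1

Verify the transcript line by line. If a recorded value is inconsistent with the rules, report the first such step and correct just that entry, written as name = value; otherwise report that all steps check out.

1. acc = -5 + 6 = 1 (exactly as logged)
2. acc = 1 + 19 = 20 (in agreement)
3. acc = 20 + -6 = 14 (consistent with the transcript)
4. acc = 14 + 7 = 21 (agrees with the transcript)
5. acc = 21 + 2 = 23 (checks out)
6. acc = 23 + -16 = 7 (exactly as logged)
7. acc = 7 + -19 = -12 (the entry is off here)
First incorrect step: 7; the correct value is acc = -12.

step 7, acc = -12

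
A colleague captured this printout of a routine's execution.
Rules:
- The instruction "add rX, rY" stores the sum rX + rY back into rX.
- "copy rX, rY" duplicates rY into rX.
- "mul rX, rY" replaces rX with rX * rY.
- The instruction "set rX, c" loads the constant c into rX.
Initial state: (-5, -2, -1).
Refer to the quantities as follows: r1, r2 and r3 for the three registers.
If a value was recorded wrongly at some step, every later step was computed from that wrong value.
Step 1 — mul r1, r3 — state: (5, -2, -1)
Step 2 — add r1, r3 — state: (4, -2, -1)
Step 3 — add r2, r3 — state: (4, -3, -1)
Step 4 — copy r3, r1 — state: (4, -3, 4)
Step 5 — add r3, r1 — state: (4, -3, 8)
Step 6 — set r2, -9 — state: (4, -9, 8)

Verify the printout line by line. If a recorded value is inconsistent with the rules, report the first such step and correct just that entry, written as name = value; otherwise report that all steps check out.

step 1: r1 = -5 * -1 = 5 -> confirmed correct
step 2: r1 = 5 + -1 = 4 -> verified
step 3: r2 = -2 + -1 = -3 -> confirmed correct
step 4: r3 = 4 -> matches
step 5: r3 = 4 + 4 = 8 -> exactly as logged
step 6: r2 = -9 -> verified
All entries verified; no error found.

no error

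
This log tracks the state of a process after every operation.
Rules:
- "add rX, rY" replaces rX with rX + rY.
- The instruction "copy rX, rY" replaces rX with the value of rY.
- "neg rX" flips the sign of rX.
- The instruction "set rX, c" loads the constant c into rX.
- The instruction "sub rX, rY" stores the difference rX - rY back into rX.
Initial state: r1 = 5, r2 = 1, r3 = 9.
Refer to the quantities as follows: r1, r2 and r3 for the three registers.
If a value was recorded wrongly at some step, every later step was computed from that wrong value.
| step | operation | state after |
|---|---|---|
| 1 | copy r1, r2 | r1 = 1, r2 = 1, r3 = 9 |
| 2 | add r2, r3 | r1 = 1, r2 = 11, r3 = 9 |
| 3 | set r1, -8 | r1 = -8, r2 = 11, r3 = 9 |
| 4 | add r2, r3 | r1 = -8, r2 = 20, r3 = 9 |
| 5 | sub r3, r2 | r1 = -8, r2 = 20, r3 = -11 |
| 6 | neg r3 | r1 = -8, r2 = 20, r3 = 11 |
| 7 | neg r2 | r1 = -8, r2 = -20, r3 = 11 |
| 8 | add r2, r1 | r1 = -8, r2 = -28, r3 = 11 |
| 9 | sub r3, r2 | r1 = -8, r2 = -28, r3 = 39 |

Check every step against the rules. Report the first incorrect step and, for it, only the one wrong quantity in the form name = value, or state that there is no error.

Step 1: r1 = 1 — checks out.
Step 2: r2 = 1 + 9 = 10 — not what was recorded.
The audit stops at step 2: the recorded entry is wrong and should be r2 = 10.

step 2, r2 = 10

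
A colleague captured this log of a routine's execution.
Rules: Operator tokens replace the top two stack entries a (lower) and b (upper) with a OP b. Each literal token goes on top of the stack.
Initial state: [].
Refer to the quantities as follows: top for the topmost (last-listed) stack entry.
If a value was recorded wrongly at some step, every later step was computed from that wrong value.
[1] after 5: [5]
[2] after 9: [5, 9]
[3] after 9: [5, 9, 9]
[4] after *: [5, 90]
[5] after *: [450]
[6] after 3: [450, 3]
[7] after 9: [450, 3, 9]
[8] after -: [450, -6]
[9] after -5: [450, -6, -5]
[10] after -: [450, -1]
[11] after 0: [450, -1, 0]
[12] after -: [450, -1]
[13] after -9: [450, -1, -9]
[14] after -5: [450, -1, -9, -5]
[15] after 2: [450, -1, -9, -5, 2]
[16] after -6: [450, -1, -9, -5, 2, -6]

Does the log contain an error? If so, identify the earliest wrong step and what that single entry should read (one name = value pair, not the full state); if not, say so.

Recomputing the run from the initial state:
step 1: [5]
step 2: [5, 9]
step 3: [5, 9, 9]
step 4: [5, 81]
step 5: [405]
step 6: [405, 3]
step 7: [405, 3, 9]
step 8: [405, -6]
step 9: [405, -6, -5]
step 10: [405, -1]
step 11: [405, -1, 0]
step 12: [405, -1]
step 13: [405, -1, -9]
step 14: [405, -1, -9, -5]
step 15: [405, -1, -9, -5, 2]
step 16: [405, -1, -9, -5, 2, -6]
The first disagreement with the log is at step 4, where the value should be top = 81.

step 4, top = 81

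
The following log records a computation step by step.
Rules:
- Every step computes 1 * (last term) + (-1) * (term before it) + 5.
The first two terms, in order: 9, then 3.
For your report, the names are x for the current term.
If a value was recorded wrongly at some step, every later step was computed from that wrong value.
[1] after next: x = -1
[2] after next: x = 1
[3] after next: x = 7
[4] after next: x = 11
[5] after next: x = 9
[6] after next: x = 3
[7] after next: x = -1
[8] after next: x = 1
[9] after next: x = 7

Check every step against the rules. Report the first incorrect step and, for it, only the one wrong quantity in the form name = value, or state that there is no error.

1. x = 1*(3) + (-1)*(9) + (5) = -1 (matches)
2. x = 1*(-1) + (-1)*(3) + (5) = 1 (matches)
3. x = 1*(1) + (-1)*(-1) + (5) = 7 (agrees with the log)
4. x = 1*(7) + (-1)*(1) + (5) = 11 (confirmed correct)
5. x = 1*(11) + (-1)*(7) + (5) = 9 (verified)
6. x = 1*(9) + (-1)*(11) + (5) = 3 (verified)
7. x = 1*(3) + (-1)*(9) + (5) = -1 (exactly as logged)
8. x = 1*(-1) + (-1)*(3) + (5) = 1 (confirmed correct)
9. x = 1*(1) + (-1)*(-1) + (5) = 7 (checks out)
All steps check out; nothing to correct.

no error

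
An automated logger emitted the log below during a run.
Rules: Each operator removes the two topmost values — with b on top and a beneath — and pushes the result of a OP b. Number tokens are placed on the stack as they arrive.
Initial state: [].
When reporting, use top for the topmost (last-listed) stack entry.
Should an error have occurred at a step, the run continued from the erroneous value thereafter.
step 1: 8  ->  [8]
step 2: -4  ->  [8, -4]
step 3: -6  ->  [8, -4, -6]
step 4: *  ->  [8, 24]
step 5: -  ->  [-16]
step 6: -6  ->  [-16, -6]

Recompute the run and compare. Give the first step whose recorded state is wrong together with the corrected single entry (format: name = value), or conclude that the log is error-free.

step 1: push 8: top = 8 -> exactly as logged
step 2: push -4: top = -4 -> agrees with the log
step 3: push -6: top = -6 -> in agreement
step 4: -4 * -6 = 24 -> consistent with the log
step 5: 8 - 24 = -16 -> checks out
step 6: push -6: top = -6 -> matches
All entries verified; no error found.

no error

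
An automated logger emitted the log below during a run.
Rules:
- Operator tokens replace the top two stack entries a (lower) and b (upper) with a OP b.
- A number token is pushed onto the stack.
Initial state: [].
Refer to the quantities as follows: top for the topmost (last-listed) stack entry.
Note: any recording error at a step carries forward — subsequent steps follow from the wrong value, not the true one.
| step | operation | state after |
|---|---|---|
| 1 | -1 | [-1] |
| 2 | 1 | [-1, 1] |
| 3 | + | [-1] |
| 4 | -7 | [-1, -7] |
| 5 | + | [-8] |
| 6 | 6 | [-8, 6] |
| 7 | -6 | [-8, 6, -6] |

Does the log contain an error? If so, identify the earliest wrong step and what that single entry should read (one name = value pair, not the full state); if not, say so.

step 3, top = 0

Recomputing the run from the initial state:
step 1: [-1]
step 2: [-1, 1]
step 3: [0]
step 4: [0, -7]
step 5: [-7]
step 6: [-7, 6]
step 7: [-7, 6, -6]
The first disagreement with the log is at step 3, where the value should be top = 0.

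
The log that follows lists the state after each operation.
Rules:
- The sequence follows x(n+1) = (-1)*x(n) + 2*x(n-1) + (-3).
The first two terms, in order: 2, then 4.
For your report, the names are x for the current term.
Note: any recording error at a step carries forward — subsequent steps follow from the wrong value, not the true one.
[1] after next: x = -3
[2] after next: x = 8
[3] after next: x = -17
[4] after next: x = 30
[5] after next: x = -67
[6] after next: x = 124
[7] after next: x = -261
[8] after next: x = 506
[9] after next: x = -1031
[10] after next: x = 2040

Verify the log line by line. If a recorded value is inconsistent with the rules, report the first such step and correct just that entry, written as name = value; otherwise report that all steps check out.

no error

1. x = -1*(4) + (2)*(2) + (-3) = -3 (agrees with the log)
2. x = -1*(-3) + (2)*(4) + (-3) = 8 (verified)
3. x = -1*(8) + (2)*(-3) + (-3) = -17 (matches)
4. x = -1*(-17) + (2)*(8) + (-3) = 30 (matches)
5. x = -1*(30) + (2)*(-17) + (-3) = -67 (in agreement)
6. x = -1*(-67) + (2)*(30) + (-3) = 124 (same as recorded)
7. x = -1*(124) + (2)*(-67) + (-3) = -261 (consistent with the log)
8. x = -1*(-261) + (2)*(124) + (-3) = 506 (same as recorded)
9. x = -1*(506) + (2)*(-261) + (-3) = -1031 (in agreement)
10. x = -1*(-1031) + (2)*(506) + (-3) = 2040 (matches)
All entries verified; no error found.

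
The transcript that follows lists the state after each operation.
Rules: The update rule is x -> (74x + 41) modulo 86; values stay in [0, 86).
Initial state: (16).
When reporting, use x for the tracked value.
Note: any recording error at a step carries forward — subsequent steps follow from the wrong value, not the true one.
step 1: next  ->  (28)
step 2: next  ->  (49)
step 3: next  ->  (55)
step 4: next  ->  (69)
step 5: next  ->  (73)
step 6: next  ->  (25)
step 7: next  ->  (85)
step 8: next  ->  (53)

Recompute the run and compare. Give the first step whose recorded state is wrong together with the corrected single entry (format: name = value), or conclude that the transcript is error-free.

step 1, x = 21

Recomputing the run from the initial state:
step 1: x = 21
step 2: x = 47
step 3: x = 79
step 4: x = 39
step 5: x = 3
step 6: x = 5
step 7: x = 67
step 8: x = 11
The first disagreement with the transcript is at step 1, where the value should be x = 21.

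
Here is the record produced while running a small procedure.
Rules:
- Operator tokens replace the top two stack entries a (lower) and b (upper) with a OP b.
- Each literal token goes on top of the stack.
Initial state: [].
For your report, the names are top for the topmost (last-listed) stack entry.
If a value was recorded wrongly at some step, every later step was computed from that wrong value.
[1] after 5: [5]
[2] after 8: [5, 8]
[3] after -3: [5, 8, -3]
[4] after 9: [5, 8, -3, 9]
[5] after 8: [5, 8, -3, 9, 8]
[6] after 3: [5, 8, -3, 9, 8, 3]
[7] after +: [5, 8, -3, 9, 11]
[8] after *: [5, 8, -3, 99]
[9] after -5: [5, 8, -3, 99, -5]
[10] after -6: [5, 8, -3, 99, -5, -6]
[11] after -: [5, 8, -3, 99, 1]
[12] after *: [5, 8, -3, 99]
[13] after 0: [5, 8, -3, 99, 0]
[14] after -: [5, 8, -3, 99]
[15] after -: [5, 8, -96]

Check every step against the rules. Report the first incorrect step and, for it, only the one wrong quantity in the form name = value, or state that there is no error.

Recomputing the run from the initial state:
step 1: [5]
step 2: [5, 8]
step 3: [5, 8, -3]
step 4: [5, 8, -3, 9]
step 5: [5, 8, -3, 9, 8]
step 6: [5, 8, -3, 9, 8, 3]
step 7: [5, 8, -3, 9, 11]
step 8: [5, 8, -3, 99]
step 9: [5, 8, -3, 99, -5]
step 10: [5, 8, -3, 99, -5, -6]
step 11: [5, 8, -3, 99, 1]
step 12: [5, 8, -3, 99]
step 13: [5, 8, -3, 99, 0]
step 14: [5, 8, -3, 99]
step 15: [5, 8, -102]
The first disagreement with the record is at step 15, where the value should be top = -102.

step 15, top = -102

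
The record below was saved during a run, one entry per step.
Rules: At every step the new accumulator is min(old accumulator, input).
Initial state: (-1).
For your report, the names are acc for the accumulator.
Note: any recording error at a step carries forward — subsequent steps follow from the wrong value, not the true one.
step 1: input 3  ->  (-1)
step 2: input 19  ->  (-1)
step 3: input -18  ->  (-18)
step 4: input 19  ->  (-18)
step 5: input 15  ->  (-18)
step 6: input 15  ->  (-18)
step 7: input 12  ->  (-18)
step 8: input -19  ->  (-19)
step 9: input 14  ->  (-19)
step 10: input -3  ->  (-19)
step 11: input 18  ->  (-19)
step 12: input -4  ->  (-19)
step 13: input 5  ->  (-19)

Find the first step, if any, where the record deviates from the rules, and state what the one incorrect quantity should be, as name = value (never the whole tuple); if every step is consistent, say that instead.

Recomputing the run from the initial state:
step 1: acc = -1
step 2: acc = -1
step 3: acc = -18
step 4: acc = -18
step 5: acc = -18
step 6: acc = -18
step 7: acc = -18
step 8: acc = -19
step 9: acc = -19
step 10: acc = -19
step 11: acc = -19
step 12: acc = -19
step 13: acc = -19
This matches the record at every step.

no error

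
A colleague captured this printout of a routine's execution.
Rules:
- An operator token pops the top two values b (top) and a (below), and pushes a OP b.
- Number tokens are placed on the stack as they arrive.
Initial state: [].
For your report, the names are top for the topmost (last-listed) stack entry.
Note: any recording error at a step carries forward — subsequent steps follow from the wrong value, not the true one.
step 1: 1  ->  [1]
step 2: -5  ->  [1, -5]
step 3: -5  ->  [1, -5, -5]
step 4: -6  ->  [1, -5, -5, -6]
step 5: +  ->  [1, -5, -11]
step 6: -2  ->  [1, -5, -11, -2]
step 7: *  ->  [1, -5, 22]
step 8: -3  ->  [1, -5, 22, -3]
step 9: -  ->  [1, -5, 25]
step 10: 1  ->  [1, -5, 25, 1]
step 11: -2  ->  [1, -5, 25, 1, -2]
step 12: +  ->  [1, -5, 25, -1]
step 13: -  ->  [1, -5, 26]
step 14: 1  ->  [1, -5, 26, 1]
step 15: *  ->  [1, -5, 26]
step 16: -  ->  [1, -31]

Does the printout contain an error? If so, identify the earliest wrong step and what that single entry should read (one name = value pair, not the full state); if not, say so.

step 1: push 1: top = 1 -> agrees with the printout
step 2: push -5: top = -5 -> confirmed correct
step 3: push -5: top = -5 -> confirmed correct
step 4: push -6: top = -6 -> in agreement
step 5: -5 + -6 = -11 -> same as recorded
step 6: push -2: top = -2 -> checks out
step 7: -11 * -2 = 22 -> agrees with the printout
step 8: push -3: top = -3 -> exactly as logged
step 9: 22 - -3 = 25 -> in agreement
step 10: push 1: top = 1 -> matches
step 11: push -2: top = -2 -> no discrepancy
step 12: 1 + -2 = -1 -> confirmed correct
step 13: 25 - -1 = 26 -> matches
step 14: push 1: top = 1 -> confirmed correct
step 15: 26 * 1 = 26 -> agrees with the printout
step 16: -5 - 26 = -31 -> consistent with the printout
Nothing is out of place; the run is error-free.

no error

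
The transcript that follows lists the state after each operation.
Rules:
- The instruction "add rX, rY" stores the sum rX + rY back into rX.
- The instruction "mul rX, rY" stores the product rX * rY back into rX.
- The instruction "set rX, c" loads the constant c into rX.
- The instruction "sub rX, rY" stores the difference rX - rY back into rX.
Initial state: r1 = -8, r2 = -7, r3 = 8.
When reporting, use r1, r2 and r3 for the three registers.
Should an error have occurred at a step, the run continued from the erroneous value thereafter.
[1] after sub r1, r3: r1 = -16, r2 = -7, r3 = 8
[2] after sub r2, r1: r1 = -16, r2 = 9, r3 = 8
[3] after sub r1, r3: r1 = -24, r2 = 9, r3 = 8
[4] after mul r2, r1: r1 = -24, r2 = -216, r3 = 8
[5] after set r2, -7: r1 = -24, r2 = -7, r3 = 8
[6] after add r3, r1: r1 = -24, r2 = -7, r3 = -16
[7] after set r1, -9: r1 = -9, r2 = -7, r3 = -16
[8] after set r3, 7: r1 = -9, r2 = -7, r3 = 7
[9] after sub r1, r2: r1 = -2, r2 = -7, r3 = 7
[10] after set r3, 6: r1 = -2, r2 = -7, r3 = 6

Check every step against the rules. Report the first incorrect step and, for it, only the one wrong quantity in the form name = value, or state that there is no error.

Recomputing the run from the initial state:
step 1: r1 = -16, r2 = -7, r3 = 8
step 2: r1 = -16, r2 = 9, r3 = 8
step 3: r1 = -24, r2 = 9, r3 = 8
step 4: r1 = -24, r2 = -216, r3 = 8
step 5: r1 = -24, r2 = -7, r3 = 8
step 6: r1 = -24, r2 = -7, r3 = -16
step 7: r1 = -9, r2 = -7, r3 = -16
step 8: r1 = -9, r2 = -7, r3 = 7
step 9: r1 = -2, r2 = -7, r3 = 7
step 10: r1 = -2, r2 = -7, r3 = 6
This matches the transcript at every step.

no error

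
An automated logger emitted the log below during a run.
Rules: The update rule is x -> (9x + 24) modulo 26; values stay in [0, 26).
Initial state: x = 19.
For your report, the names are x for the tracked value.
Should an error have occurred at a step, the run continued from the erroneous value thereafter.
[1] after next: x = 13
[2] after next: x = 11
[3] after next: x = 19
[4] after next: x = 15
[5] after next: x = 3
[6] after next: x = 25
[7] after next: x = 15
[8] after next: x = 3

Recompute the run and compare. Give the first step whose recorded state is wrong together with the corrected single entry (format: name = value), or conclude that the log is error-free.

1. x = (9*19 + 24) mod 26 = 13 (in agreement)
2. x = (9*13 + 24) mod 26 = 11 (exactly as logged)
3. x = (9*11 + 24) mod 26 = 19 (no discrepancy)
4. x = (9*19 + 24) mod 26 = 13 (first mismatch against the log)
The audit stops at step 4: the recorded entry is wrong and should be x = 13.

step 4, x = 13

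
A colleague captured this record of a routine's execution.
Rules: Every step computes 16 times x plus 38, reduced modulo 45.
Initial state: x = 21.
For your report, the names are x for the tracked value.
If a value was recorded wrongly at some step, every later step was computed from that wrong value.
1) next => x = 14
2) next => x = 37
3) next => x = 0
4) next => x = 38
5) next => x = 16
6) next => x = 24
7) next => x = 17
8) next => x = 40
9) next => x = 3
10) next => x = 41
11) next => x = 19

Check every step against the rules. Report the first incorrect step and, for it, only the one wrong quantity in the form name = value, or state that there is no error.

no error

1. x = (16*21 + 38) mod 45 = 14 (exactly as logged)
2. x = (16*14 + 38) mod 45 = 37 (verified)
3. x = (16*37 + 38) mod 45 = 0 (confirmed correct)
4. x = (16*0 + 38) mod 45 = 38 (consistent with the record)
5. x = (16*38 + 38) mod 45 = 16 (verified)
6. x = (16*16 + 38) mod 45 = 24 (exactly as logged)
7. x = (16*24 + 38) mod 45 = 17 (matches)
8. x = (16*17 + 38) mod 45 = 40 (confirmed correct)
9. x = (16*40 + 38) mod 45 = 3 (checks out)
10. x = (16*3 + 38) mod 45 = 41 (confirmed correct)
11. x = (16*41 + 38) mod 45 = 19 (verified)
The recomputation confirms every line.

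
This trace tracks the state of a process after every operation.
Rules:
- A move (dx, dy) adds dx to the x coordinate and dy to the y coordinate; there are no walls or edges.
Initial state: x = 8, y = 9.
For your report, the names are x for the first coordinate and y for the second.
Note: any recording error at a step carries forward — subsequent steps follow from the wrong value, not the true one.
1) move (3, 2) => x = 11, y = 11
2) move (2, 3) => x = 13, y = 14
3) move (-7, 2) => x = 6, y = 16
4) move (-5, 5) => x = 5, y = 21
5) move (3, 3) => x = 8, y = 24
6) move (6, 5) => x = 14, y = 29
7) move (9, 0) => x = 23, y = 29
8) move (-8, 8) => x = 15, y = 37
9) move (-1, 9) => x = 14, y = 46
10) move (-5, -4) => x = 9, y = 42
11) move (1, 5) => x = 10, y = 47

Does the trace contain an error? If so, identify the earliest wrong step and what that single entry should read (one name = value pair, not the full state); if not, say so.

step 4, x = 1

step 1: x = 8 + (3) = 11, y = 9 + (2) = 11 -> exactly as logged
step 2: x = 11 + (2) = 13, y = 11 + (3) = 14 -> no discrepancy
step 3: x = 13 + (-7) = 6, y = 14 + (2) = 16 -> agrees with the trace
step 4: x = 6 + (-5) = 1, y = 16 + (5) = 21 -> this is not what the trace shows
So the first discrepancy is step 4, where the right value is x = 1.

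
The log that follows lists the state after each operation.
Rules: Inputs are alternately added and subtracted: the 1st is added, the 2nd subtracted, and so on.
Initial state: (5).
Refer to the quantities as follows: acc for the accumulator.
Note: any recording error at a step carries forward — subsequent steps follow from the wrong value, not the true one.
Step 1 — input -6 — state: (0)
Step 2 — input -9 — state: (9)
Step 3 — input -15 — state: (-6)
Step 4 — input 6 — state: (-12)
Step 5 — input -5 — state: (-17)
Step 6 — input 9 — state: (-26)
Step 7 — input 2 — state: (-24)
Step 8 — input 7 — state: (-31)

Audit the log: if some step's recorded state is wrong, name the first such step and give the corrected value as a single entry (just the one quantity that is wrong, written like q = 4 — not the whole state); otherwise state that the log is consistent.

Step 1: acc = 5 + -6 = -1 — the recorded entry deviates here.
That makes step 1 the first incorrect line — acc = -1 is what it should show.

step 1, acc = -1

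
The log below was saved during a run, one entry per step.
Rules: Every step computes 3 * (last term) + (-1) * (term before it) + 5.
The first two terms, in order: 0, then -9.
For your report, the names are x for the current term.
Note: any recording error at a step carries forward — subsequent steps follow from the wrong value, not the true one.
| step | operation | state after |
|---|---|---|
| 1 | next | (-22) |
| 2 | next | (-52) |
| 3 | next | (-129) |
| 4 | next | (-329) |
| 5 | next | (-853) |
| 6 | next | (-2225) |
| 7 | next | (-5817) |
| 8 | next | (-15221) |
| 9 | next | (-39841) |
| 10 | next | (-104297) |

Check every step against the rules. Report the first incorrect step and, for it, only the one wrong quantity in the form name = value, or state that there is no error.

step 4, x = -330

Step 1: x = 3*(-9) + (-1)*(0) + (5) = -22 — no discrepancy.
Step 2: x = 3*(-22) + (-1)*(-9) + (5) = -52 — no discrepancy.
Step 3: x = 3*(-52) + (-1)*(-22) + (5) = -129 — matches.
Step 4: x = 3*(-129) + (-1)*(-52) + (5) = -330 — not what was recorded.
Conclusion: step 4 carries the first error; the entry should be x = -330.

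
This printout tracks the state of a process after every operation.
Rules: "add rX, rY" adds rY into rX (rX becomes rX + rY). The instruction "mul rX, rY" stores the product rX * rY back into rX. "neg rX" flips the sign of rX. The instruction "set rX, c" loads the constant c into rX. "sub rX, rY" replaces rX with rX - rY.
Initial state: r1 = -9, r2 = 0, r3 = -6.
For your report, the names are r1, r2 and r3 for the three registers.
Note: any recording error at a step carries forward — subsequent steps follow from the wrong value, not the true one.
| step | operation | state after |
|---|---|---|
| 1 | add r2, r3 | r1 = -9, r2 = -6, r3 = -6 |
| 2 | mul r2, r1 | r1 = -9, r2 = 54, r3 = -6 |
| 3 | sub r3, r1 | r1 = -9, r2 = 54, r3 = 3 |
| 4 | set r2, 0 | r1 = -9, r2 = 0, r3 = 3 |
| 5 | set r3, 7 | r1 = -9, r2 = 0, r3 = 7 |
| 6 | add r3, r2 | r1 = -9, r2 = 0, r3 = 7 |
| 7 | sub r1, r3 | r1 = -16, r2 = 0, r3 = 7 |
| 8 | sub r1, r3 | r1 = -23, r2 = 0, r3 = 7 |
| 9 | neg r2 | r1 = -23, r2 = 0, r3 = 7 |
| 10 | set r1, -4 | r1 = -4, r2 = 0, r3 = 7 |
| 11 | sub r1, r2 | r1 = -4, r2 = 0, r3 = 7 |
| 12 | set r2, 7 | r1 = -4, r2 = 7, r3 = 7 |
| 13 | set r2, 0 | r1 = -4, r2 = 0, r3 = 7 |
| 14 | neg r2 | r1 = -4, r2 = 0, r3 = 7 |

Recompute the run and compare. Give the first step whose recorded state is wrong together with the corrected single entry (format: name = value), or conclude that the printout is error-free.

no error

Recomputing the run from the initial state:
step 1: r1 = -9, r2 = -6, r3 = -6
step 2: r1 = -9, r2 = 54, r3 = -6
step 3: r1 = -9, r2 = 54, r3 = 3
step 4: r1 = -9, r2 = 0, r3 = 3
step 5: r1 = -9, r2 = 0, r3 = 7
step 6: r1 = -9, r2 = 0, r3 = 7
step 7: r1 = -16, r2 = 0, r3 = 7
step 8: r1 = -23, r2 = 0, r3 = 7
step 9: r1 = -23, r2 = 0, r3 = 7
step 10: r1 = -4, r2 = 0, r3 = 7
step 11: r1 = -4, r2 = 0, r3 = 7
step 12: r1 = -4, r2 = 7, r3 = 7
step 13: r1 = -4, r2 = 0, r3 = 7
step 14: r1 = -4, r2 = 0, r3 = 7
This matches the printout at every step.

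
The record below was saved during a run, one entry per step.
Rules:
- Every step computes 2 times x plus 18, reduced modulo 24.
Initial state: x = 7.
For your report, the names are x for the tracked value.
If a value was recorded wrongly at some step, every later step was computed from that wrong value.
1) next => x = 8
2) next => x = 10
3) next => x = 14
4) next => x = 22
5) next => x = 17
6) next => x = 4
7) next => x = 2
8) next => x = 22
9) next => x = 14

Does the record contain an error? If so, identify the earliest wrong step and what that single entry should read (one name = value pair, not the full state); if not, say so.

step 5, x = 14

Recomputing the run from the initial state:
step 1: x = 8
step 2: x = 10
step 3: x = 14
step 4: x = 22
step 5: x = 14
step 6: x = 22
step 7: x = 14
step 8: x = 22
step 9: x = 14
The first disagreement with the record is at step 5, where the value should be x = 14.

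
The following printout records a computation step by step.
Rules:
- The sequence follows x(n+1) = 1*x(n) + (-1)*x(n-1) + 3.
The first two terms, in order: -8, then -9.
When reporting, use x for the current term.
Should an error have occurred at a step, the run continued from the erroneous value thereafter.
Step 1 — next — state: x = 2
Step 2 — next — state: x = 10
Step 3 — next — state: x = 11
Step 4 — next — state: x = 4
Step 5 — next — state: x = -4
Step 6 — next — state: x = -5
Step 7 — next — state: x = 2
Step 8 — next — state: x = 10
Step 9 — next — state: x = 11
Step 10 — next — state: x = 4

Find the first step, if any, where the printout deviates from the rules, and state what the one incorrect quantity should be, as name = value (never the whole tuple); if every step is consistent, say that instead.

step 2, x = 14

Recomputing the run from the initial state:
step 1: x = 2
step 2: x = 14
step 3: x = 15
step 4: x = 4
step 5: x = -8
step 6: x = -9
step 7: x = 2
step 8: x = 14
step 9: x = 15
step 10: x = 4
The first disagreement with the printout is at step 2, where the value should be x = 14.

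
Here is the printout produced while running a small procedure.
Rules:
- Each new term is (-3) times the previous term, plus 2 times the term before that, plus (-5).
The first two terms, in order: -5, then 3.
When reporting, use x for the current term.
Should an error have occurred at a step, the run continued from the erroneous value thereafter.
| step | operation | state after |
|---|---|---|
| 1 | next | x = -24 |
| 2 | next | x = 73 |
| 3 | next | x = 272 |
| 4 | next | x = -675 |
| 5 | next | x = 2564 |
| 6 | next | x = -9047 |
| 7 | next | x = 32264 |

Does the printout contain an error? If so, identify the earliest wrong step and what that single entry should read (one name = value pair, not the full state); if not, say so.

step 3, x = -272

Step 1: x = -3*(3) + (2)*(-5) + (-5) = -24 — verified.
Step 2: x = -3*(-24) + (2)*(3) + (-5) = 73 — checks out.
Step 3: x = -3*(73) + (2)*(-24) + (-5) = -272 — the recorded entry deviates here.
The audit stops at step 3: the recorded entry is wrong and should be x = -272.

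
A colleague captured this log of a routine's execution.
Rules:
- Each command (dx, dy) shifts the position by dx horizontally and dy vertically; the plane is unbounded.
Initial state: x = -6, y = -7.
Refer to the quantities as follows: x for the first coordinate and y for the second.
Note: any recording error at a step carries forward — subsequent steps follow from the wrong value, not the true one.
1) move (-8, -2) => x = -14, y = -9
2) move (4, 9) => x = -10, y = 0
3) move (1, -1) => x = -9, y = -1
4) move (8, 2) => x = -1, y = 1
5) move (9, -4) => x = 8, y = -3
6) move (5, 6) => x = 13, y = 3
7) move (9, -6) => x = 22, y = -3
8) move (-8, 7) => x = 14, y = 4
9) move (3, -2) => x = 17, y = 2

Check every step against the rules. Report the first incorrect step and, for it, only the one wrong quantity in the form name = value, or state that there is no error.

Step 1: x = -6 + (-8) = -14, y = -7 + (-2) = -9 — checks out.
Step 2: x = -14 + (4) = -10, y = -9 + (9) = 0 — agrees with the log.
Step 3: x = -10 + (1) = -9, y = 0 + (-1) = -1 — agrees with the log.
Step 4: x = -9 + (8) = -1, y = -1 + (2) = 1 — verified.
Step 5: x = -1 + (9) = 8, y = 1 + (-4) = -3 — consistent with the log.
Step 6: x = 8 + (5) = 13, y = -3 + (6) = 3 — agrees with the log.
Step 7: x = 13 + (9) = 22, y = 3 + (-6) = -3 — agrees with the log.
Step 8: x = 22 + (-8) = 14, y = -3 + (7) = 4 — in agreement.
Step 9: x = 14 + (3) = 17, y = 4 + (-2) = 2 — matches.
Nothing is out of place; the run is error-free.

no error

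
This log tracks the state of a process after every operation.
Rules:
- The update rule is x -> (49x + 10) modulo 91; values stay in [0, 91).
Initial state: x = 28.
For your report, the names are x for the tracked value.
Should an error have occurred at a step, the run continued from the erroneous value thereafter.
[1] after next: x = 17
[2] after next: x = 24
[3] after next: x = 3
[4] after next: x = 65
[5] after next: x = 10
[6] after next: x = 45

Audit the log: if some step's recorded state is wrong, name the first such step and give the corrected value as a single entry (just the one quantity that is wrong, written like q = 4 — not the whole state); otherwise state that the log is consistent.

Recomputing the run from the initial state:
step 1: x = 17
step 2: x = 24
step 3: x = 3
step 4: x = 66
step 5: x = 59
step 6: x = 80
The first disagreement with the log is at step 4, where the value should be x = 66.

step 4, x = 66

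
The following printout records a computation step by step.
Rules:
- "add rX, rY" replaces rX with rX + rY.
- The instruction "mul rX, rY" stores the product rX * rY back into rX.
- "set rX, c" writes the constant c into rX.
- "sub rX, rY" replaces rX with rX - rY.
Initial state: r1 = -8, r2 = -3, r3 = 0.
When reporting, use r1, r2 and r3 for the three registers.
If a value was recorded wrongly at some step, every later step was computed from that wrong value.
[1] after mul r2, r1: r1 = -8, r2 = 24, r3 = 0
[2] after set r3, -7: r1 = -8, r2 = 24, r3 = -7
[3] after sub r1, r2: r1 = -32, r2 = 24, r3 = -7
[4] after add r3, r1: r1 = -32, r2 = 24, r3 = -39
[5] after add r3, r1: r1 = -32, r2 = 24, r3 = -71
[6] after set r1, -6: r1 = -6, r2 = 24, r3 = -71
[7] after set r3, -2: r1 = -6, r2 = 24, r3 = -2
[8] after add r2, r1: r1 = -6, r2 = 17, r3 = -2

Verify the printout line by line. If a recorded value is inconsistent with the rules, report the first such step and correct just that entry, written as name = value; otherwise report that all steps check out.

Recomputing the run from the initial state:
step 1: r1 = -8, r2 = 24, r3 = 0
step 2: r1 = -8, r2 = 24, r3 = -7
step 3: r1 = -32, r2 = 24, r3 = -7
step 4: r1 = -32, r2 = 24, r3 = -39
step 5: r1 = -32, r2 = 24, r3 = -71
step 6: r1 = -6, r2 = 24, r3 = -71
step 7: r1 = -6, r2 = 24, r3 = -2
step 8: r1 = -6, r2 = 18, r3 = -2
The first disagreement with the printout is at step 8, where the value should be r2 = 18.

step 8, r2 = 18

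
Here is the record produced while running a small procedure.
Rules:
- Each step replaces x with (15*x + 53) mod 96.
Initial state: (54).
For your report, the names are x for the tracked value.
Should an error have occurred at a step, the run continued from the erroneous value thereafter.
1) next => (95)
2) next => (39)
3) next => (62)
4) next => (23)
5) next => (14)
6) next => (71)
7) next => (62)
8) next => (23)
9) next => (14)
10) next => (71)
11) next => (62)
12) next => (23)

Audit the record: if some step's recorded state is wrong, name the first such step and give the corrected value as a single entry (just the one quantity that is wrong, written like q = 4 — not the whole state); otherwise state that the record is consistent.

Recomputing the run from the initial state:
step 1: x = 95
step 2: x = 38
step 3: x = 47
step 4: x = 86
step 5: x = 95
step 6: x = 38
step 7: x = 47
step 8: x = 86
step 9: x = 95
step 10: x = 38
step 11: x = 47
step 12: x = 86
The first disagreement with the record is at step 2, where the value should be x = 38.

step 2, x = 38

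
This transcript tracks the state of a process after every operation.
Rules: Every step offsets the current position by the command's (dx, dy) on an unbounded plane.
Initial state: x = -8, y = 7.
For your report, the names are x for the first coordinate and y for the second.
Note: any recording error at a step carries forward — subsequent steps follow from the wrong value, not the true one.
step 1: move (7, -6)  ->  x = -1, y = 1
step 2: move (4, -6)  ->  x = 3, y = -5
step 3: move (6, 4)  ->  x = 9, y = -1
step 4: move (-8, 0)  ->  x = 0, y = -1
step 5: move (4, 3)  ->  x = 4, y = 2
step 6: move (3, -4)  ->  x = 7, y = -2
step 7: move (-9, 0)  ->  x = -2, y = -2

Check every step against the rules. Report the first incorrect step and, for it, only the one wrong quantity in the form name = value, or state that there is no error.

step 4, x = 1

Step 1: x = -8 + (7) = -1, y = 7 + (-6) = 1 — matches.
Step 2: x = -1 + (4) = 3, y = 1 + (-6) = -5 — confirmed correct.
Step 3: x = 3 + (6) = 9, y = -5 + (4) = -1 — same as recorded.
Step 4: x = 9 + (-8) = 1, y = -1 + (0) = -1 — this is not what the transcript shows.
The audit stops at step 4: the recorded entry is wrong and should be x = 1.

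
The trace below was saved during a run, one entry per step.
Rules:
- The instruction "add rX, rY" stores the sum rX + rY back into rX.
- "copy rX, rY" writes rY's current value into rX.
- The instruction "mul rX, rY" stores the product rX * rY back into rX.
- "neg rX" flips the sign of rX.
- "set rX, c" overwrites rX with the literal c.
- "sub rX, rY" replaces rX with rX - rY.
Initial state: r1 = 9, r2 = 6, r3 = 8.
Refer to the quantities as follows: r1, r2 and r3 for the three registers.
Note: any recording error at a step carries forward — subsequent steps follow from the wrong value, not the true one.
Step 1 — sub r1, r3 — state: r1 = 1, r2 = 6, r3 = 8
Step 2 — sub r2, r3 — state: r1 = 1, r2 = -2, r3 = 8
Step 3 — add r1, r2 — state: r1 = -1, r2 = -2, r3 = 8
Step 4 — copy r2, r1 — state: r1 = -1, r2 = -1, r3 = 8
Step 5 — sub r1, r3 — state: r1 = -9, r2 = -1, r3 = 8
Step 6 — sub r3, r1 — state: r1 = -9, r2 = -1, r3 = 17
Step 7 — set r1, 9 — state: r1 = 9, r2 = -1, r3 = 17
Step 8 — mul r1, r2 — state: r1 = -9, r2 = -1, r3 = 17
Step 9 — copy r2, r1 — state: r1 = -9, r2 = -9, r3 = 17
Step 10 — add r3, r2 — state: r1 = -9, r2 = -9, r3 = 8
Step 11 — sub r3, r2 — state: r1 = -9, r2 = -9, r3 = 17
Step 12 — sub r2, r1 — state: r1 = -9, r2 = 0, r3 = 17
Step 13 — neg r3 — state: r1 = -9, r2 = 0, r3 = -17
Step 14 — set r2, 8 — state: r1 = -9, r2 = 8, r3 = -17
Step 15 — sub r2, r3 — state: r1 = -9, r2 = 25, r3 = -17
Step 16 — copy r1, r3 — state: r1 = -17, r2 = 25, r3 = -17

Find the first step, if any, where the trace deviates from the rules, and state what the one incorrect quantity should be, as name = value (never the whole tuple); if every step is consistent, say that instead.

1. r1 = 9 - 8 = 1 (matches)
2. r2 = 6 - 8 = -2 (confirmed correct)
3. r1 = 1 + -2 = -1 (confirmed correct)
4. r2 = -1 (verified)
5. r1 = -1 - 8 = -9 (checks out)
6. r3 = 8 - -9 = 17 (consistent with the trace)
7. r1 = 9 (verified)
8. r1 = 9 * -1 = -9 (same as recorded)
9. r2 = -9 (checks out)
10. r3 = 17 + -9 = 8 (confirmed correct)
11. r3 = 8 - -9 = 17 (agrees with the trace)
12. r2 = -9 - -9 = 0 (agrees with the trace)
13. r3 = -(17) = -17 (in agreement)
14. r2 = 8 (no discrepancy)
15. r2 = 8 - -17 = 25 (exactly as logged)
16. r1 = -17 (no discrepancy)
Nothing is out of place; the run is error-free.

no error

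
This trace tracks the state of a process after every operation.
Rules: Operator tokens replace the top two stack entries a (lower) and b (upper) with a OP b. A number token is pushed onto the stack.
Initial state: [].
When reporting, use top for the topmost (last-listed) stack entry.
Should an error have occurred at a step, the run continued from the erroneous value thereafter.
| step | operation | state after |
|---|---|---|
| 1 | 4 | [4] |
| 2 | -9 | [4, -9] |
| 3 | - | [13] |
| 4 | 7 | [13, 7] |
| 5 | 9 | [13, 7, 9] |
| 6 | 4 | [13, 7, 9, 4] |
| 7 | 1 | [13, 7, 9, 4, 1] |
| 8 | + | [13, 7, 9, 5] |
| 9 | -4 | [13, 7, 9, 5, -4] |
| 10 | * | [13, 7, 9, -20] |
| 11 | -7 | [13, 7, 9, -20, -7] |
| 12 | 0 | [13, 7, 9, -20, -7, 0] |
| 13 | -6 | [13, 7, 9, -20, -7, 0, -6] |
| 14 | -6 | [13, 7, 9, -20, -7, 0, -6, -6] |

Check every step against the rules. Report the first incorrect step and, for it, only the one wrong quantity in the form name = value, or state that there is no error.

Step 1: push 4: top = 4 — exactly as logged.
Step 2: push -9: top = -9 — matches.
Step 3: 4 - -9 = 13 — confirmed correct.
Step 4: push 7: top = 7 — consistent with the trace.
Step 5: push 9: top = 9 — agrees with the trace.
Step 6: push 4: top = 4 — in agreement.
Step 7: push 1: top = 1 — agrees with the trace.
Step 8: 4 + 1 = 5 — matches.
Step 9: push -4: top = -4 — no discrepancy.
Step 10: 5 * -4 = -20 — checks out.
Step 11: push -7: top = -7 — same as recorded.
Step 12: push 0: top = 0 — verified.
Step 13: push -6: top = -6 — verified.
Step 14: push -6: top = -6 — no discrepancy.
All steps check out; nothing to correct.

no error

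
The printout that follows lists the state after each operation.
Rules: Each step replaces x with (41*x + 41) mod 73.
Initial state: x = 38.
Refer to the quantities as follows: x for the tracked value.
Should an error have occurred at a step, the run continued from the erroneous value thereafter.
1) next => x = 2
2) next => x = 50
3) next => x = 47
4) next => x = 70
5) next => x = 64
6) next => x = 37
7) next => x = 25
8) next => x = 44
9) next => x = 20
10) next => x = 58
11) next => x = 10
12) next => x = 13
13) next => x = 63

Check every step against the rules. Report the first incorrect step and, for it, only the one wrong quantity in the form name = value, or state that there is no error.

1. x = (41*38 + 41) mod 73 = 66 (first mismatch against the printout)
The earliest wrong entry is at step 1: it should read x = 66.

step 1, x = 66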